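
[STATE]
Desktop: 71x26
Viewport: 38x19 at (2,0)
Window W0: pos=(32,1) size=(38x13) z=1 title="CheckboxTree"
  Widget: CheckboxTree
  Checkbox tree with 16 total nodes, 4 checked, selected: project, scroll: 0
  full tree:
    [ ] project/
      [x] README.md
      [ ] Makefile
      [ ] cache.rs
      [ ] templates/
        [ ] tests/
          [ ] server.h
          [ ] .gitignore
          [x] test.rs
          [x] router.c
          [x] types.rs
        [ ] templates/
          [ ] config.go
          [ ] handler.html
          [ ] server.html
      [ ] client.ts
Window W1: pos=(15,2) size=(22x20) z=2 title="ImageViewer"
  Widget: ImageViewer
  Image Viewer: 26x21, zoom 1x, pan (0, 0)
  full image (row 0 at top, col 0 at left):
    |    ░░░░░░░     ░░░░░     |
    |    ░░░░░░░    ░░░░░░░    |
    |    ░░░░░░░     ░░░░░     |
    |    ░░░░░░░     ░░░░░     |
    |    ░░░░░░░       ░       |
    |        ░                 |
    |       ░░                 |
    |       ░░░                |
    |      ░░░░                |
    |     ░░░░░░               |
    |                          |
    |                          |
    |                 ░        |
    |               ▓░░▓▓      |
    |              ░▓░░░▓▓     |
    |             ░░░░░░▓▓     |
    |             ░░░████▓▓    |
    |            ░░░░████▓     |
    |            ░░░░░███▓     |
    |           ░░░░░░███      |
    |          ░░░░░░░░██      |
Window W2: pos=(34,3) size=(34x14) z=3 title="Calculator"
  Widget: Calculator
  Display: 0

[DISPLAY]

                                      
                              ┏━━━━━━━
             ┏━━━━━━━━━━━━━━━━━━━━┓ckb
             ┃ ImageViewer      ┏━━━━━
             ┠──────────────────┃ Calc
             ┃    ░░░░░░░     ░░┠─────
             ┃    ░░░░░░░    ░░░┃     
             ┃    ░░░░░░░     ░░┃┌───┬
             ┃    ░░░░░░░     ░░┃│ 7 │
             ┃    ░░░░░░░       ┃├───┼
             ┃        ░         ┃│ 4 │
             ┃       ░░         ┃├───┼
             ┃       ░░░        ┃│ 1 │
             ┃      ░░░░        ┃├───┼
             ┃     ░░░░░░       ┃│ 0 │
             ┃                  ┃└───┴
             ┃                  ┗━━━━━
             ┃                 ░  ┃   
             ┃               ▓░░▓▓┃   


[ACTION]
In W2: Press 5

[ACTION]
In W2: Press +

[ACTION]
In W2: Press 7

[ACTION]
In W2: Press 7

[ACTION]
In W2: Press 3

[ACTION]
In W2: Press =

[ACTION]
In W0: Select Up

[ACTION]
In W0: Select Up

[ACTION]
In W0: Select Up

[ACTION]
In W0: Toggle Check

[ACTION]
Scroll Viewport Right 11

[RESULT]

                                      
                   ┏━━━━━━━━━━━━━━━━━━
  ┏━━━━━━━━━━━━━━━━━━━━┓ckboxTree     
  ┃ ImageViewer      ┏━━━━━━━━━━━━━━━━
  ┠──────────────────┃ Calculator     
  ┃    ░░░░░░░     ░░┠────────────────
  ┃    ░░░░░░░    ░░░┃                
  ┃    ░░░░░░░     ░░┃┌───┬───┬───┬───
  ┃    ░░░░░░░     ░░┃│ 7 │ 8 │ 9 │ ÷ 
  ┃    ░░░░░░░       ┃├───┼───┼───┼───
  ┃        ░         ┃│ 4 │ 5 │ 6 │ × 
  ┃       ░░         ┃├───┼───┼───┼───
  ┃       ░░░        ┃│ 1 │ 2 │ 3 │ - 
  ┃      ░░░░        ┃├───┼───┼───┼───
  ┃     ░░░░░░       ┃│ 0 │ . │ = │ + 
  ┃                  ┃└───┴───┴───┴───
  ┃                  ┗━━━━━━━━━━━━━━━━
  ┃                 ░  ┃              
  ┃               ▓░░▓▓┃              


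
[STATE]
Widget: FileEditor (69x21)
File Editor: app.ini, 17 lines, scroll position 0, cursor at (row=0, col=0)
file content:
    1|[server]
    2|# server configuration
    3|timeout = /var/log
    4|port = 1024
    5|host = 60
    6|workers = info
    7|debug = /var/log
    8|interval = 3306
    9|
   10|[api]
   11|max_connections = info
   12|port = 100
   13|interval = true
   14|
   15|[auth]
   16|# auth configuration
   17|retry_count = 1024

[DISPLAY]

█server]                                                            ▲
# server configuration                                              █
timeout = /var/log                                                  ░
port = 1024                                                         ░
host = 60                                                           ░
workers = info                                                      ░
debug = /var/log                                                    ░
interval = 3306                                                     ░
                                                                    ░
[api]                                                               ░
max_connections = info                                              ░
port = 100                                                          ░
interval = true                                                     ░
                                                                    ░
[auth]                                                              ░
# auth configuration                                                ░
retry_count = 1024                                                  ░
                                                                    ░
                                                                    ░
                                                                    ░
                                                                    ▼


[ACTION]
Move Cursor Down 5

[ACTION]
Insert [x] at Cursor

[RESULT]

[server]                                                            ▲
# server configuration                                              █
timeout = /var/log                                                  ░
port = 1024                                                         ░
host = 60                                                           ░
x█orkers = info                                                     ░
debug = /var/log                                                    ░
interval = 3306                                                     ░
                                                                    ░
[api]                                                               ░
max_connections = info                                              ░
port = 100                                                          ░
interval = true                                                     ░
                                                                    ░
[auth]                                                              ░
# auth configuration                                                ░
retry_count = 1024                                                  ░
                                                                    ░
                                                                    ░
                                                                    ░
                                                                    ▼


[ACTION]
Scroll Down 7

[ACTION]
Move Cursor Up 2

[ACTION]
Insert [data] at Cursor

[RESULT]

[server]                                                            ▲
# server configuration                                              █
timeout = /var/log                                                  ░
pdata█rt = 1024                                                     ░
host = 60                                                           ░
xworkers = info                                                     ░
debug = /var/log                                                    ░
interval = 3306                                                     ░
                                                                    ░
[api]                                                               ░
max_connections = info                                              ░
port = 100                                                          ░
interval = true                                                     ░
                                                                    ░
[auth]                                                              ░
# auth configuration                                                ░
retry_count = 1024                                                  ░
                                                                    ░
                                                                    ░
                                                                    ░
                                                                    ▼


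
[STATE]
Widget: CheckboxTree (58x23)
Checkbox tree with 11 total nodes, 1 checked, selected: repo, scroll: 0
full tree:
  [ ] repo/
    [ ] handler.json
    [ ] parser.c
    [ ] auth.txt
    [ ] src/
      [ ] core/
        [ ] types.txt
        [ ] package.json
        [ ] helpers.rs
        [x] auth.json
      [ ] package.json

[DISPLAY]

>[-] repo/                                                
   [ ] handler.json                                       
   [ ] parser.c                                           
   [ ] auth.txt                                           
   [-] src/                                               
     [-] core/                                            
       [ ] types.txt                                      
       [ ] package.json                                   
       [ ] helpers.rs                                     
       [x] auth.json                                      
     [ ] package.json                                     
                                                          
                                                          
                                                          
                                                          
                                                          
                                                          
                                                          
                                                          
                                                          
                                                          
                                                          
                                                          


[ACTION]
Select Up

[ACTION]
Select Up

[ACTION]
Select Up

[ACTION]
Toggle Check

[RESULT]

>[x] repo/                                                
   [x] handler.json                                       
   [x] parser.c                                           
   [x] auth.txt                                           
   [x] src/                                               
     [x] core/                                            
       [x] types.txt                                      
       [x] package.json                                   
       [x] helpers.rs                                     
       [x] auth.json                                      
     [x] package.json                                     
                                                          
                                                          
                                                          
                                                          
                                                          
                                                          
                                                          
                                                          
                                                          
                                                          
                                                          
                                                          


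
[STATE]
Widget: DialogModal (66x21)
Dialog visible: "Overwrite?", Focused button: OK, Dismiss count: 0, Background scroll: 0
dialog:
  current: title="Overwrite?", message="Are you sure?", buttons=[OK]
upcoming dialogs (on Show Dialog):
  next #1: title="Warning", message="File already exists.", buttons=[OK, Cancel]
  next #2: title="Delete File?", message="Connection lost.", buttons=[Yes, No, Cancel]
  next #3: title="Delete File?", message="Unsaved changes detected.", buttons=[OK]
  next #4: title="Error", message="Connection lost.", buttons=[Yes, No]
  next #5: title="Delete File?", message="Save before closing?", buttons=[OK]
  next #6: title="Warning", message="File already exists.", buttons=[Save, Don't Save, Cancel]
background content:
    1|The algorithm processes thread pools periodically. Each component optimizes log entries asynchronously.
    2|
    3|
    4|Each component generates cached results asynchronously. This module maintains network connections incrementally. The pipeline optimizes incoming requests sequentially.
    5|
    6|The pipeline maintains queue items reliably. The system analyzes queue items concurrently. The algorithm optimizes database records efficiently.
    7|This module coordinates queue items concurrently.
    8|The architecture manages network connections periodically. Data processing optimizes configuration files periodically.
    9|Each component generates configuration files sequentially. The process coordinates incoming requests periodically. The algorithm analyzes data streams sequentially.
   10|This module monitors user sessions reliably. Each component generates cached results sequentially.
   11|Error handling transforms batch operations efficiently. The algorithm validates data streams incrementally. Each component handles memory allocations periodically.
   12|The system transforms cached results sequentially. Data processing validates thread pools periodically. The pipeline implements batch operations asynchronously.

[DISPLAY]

The algorithm processes thread pools periodically. Each component 
                                                                  
                                                                  
Each component generates cached results asynchronously. This modul
                                                                  
The pipeline maintains queue items reliably. The system analyzes q
This module coordinates queue items concurrently.                 
The architecture manages network connections periodically. Data pr
Each component generates┌───────────────┐les sequentially. The pro
This module monitors use│   Overwrite?  │ly. Each component genera
Error handling transform│ Are you sure? │s efficiently. The algori
The system transforms ca│      [OK]     │entially. Data processing
                        └───────────────┘                         
                                                                  
                                                                  
                                                                  
                                                                  
                                                                  
                                                                  
                                                                  
                                                                  


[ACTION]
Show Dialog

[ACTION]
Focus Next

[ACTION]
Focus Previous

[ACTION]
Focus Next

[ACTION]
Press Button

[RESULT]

The algorithm processes thread pools periodically. Each component 
                                                                  
                                                                  
Each component generates cached results asynchronously. This modul
                                                                  
The pipeline maintains queue items reliably. The system analyzes q
This module coordinates queue items concurrently.                 
The architecture manages network connections periodically. Data pr
Each component generates configuration files sequentially. The pro
This module monitors user sessions reliably. Each component genera
Error handling transforms batch operations efficiently. The algori
The system transforms cached results sequentially. Data processing
                                                                  
                                                                  
                                                                  
                                                                  
                                                                  
                                                                  
                                                                  
                                                                  
                                                                  


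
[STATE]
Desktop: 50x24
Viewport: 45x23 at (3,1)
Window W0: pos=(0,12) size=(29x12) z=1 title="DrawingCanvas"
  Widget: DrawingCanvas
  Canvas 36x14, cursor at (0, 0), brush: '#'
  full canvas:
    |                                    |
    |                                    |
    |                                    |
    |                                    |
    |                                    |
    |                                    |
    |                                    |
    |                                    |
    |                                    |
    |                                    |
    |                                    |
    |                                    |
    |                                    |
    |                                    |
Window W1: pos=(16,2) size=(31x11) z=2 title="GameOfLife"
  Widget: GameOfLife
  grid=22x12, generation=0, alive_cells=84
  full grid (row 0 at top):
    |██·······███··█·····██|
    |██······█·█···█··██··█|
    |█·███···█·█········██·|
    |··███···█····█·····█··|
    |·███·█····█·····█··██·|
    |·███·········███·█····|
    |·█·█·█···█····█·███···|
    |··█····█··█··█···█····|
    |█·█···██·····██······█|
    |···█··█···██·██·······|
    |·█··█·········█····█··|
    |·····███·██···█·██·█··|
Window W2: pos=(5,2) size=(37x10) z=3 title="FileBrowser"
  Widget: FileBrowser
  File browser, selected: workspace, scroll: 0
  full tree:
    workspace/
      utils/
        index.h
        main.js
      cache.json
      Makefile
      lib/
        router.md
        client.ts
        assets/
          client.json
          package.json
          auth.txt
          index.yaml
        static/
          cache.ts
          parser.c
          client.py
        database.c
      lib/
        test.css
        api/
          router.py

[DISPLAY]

                                             
  ┏━━━━━━━━━━━━━━━━━━━━━━━━━━━━━━━━━━━┓━━━━┓ 
  ┃ FileBrowser                       ┃    ┃ 
  ┠───────────────────────────────────┨────┨ 
  ┃> [-] workspace/                   ┃    ┃ 
  ┃    [+] utils/                     ┃    ┃ 
  ┃    cache.json                     ┃    ┃ 
  ┃    Makefile                       ┃    ┃ 
  ┃    [+] lib/                       ┃    ┃ 
  ┃    [+] lib/                       ┃    ┃ 
  ┗━━━━━━━━━━━━━━━━━━━━━━━━━━━━━━━━━━━┛    ┃ 
━━━━━━━━━━━━━┗━━━━━━━━━━━━━━━━━━━━━━━━━━━━━┛ 
rawingCanvas             ┃                   
─────────────────────────┨                   
                         ┃                   
                         ┃                   
                         ┃                   
                         ┃                   
                         ┃                   
                         ┃                   
                         ┃                   
                         ┃                   
━━━━━━━━━━━━━━━━━━━━━━━━━┛                   


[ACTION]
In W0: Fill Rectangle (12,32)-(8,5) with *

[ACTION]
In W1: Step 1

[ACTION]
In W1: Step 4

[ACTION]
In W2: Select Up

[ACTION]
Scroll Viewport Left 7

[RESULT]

                                             
     ┏━━━━━━━━━━━━━━━━━━━━━━━━━━━━━━━━━━━┓━━━
     ┃ FileBrowser                       ┃   
     ┠───────────────────────────────────┨───
     ┃> [-] workspace/                   ┃   
     ┃    [+] utils/                     ┃   
     ┃    cache.json                     ┃   
     ┃    Makefile                       ┃   
     ┃    [+] lib/                       ┃   
     ┃    [+] lib/                       ┃   
     ┗━━━━━━━━━━━━━━━━━━━━━━━━━━━━━━━━━━━┛   
┏━━━━━━━━━━━━━━━┗━━━━━━━━━━━━━━━━━━━━━━━━━━━━
┃ DrawingCanvas             ┃                
┠───────────────────────────┨                
┃+                          ┃                
┃                           ┃                
┃                           ┃                
┃                           ┃                
┃                           ┃                
┃                           ┃                
┃                           ┃                
┃                           ┃                
┗━━━━━━━━━━━━━━━━━━━━━━━━━━━┛                


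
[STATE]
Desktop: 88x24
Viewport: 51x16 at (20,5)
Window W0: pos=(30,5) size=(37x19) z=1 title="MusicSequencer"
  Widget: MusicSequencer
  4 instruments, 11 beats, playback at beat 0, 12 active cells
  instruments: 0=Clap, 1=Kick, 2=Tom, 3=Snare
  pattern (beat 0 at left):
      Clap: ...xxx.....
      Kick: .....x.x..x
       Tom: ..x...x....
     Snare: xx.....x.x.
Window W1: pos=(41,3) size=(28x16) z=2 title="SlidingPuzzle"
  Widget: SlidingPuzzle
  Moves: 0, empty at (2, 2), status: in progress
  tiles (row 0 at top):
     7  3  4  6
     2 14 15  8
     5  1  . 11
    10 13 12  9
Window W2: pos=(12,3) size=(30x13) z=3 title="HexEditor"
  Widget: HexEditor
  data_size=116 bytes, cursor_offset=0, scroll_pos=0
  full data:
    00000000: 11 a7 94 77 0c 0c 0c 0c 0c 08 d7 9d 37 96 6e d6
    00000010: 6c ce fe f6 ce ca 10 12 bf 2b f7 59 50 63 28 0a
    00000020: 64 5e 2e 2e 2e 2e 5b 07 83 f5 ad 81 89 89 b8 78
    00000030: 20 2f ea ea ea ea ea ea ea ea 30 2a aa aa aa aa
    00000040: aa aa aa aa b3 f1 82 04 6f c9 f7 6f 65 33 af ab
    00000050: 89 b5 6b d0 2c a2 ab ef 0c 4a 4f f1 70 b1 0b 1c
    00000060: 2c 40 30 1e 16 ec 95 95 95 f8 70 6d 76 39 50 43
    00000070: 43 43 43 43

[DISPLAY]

─────────────────────┨──────────────────────────┨  
0  11 a7 94 77 0c 0c ┃┌────┬────┬────┬────┐     ┃  
0  6c ce fe f6 ce ca ┃│  7 │  3 │  4 │  6 │     ┃  
0  64 5e 2e 2e 2e 2e ┃├────┼────┼────┼────┤     ┃  
0  20 2f ea ea ea ea ┃│  2 │ 14 │ 15 │  8 │     ┃  
0  aa aa aa aa b3 f1 ┃├────┼────┼────┼────┤     ┃  
0  89 b5 6b d0 2c a2 ┃│  5 │  1 │    │ 11 │     ┃  
0  2c 40 30 1e 16 ec ┃├────┼────┼────┼────┤     ┃  
0  43 43 43 43       ┃│ 10 │ 13 │ 12 │  9 │     ┃  
                     ┃└────┴────┴────┴────┘     ┃  
━━━━━━━━━━━━━━━━━━━━━┛Moves: 0                  ┃  
          ┃          ┃                          ┃  
          ┃          ┃                          ┃  
          ┃          ┗━━━━━━━━━━━━━━━━━━━━━━━━━━┛  
          ┃                                   ┃    
          ┃                                   ┃    


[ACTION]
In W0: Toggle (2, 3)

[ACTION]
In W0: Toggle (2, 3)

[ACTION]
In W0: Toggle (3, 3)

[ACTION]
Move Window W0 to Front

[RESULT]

──────────┏━━━━━━━━━━━━━━━━━━━━━━━━━━━━━━━━━━━┓─┨  
0  11 a7 9┃ MusicSequencer                    ┃ ┃  
0  6c ce f┠───────────────────────────────────┨ ┃  
0  64 5e 2┃      ▼1234567890                  ┃ ┃  
0  20 2f e┃  Clap···███·····                  ┃ ┃  
0  aa aa a┃  Kick·····█·█··█                  ┃ ┃  
0  89 b5 6┃   Tom··█···█····                  ┃ ┃  
0  2c 40 3┃ Snare██·█···█·█·                  ┃ ┃  
0  43 43 4┃                                   ┃ ┃  
          ┃                                   ┃ ┃  
━━━━━━━━━━┃                                   ┃ ┃  
          ┃                                   ┃ ┃  
          ┃                                   ┃ ┃  
          ┃                                   ┃━┛  
          ┃                                   ┃    
          ┃                                   ┃    


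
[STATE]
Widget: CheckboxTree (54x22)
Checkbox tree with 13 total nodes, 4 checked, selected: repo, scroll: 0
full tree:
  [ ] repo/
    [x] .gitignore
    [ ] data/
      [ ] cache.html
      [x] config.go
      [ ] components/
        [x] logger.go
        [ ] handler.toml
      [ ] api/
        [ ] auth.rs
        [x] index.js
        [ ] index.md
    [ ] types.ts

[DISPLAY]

>[-] repo/                                            
   [x] .gitignore                                     
   [-] data/                                          
     [ ] cache.html                                   
     [x] config.go                                    
     [-] components/                                  
       [x] logger.go                                  
       [ ] handler.toml                               
     [-] api/                                         
       [ ] auth.rs                                    
       [x] index.js                                   
       [ ] index.md                                   
   [ ] types.ts                                       
                                                      
                                                      
                                                      
                                                      
                                                      
                                                      
                                                      
                                                      
                                                      


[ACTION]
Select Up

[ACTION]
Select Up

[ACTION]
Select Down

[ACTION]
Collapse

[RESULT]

 [-] repo/                                            
>  [x] .gitignore                                     
   [-] data/                                          
     [ ] cache.html                                   
     [x] config.go                                    
     [-] components/                                  
       [x] logger.go                                  
       [ ] handler.toml                               
     [-] api/                                         
       [ ] auth.rs                                    
       [x] index.js                                   
       [ ] index.md                                   
   [ ] types.ts                                       
                                                      
                                                      
                                                      
                                                      
                                                      
                                                      
                                                      
                                                      
                                                      


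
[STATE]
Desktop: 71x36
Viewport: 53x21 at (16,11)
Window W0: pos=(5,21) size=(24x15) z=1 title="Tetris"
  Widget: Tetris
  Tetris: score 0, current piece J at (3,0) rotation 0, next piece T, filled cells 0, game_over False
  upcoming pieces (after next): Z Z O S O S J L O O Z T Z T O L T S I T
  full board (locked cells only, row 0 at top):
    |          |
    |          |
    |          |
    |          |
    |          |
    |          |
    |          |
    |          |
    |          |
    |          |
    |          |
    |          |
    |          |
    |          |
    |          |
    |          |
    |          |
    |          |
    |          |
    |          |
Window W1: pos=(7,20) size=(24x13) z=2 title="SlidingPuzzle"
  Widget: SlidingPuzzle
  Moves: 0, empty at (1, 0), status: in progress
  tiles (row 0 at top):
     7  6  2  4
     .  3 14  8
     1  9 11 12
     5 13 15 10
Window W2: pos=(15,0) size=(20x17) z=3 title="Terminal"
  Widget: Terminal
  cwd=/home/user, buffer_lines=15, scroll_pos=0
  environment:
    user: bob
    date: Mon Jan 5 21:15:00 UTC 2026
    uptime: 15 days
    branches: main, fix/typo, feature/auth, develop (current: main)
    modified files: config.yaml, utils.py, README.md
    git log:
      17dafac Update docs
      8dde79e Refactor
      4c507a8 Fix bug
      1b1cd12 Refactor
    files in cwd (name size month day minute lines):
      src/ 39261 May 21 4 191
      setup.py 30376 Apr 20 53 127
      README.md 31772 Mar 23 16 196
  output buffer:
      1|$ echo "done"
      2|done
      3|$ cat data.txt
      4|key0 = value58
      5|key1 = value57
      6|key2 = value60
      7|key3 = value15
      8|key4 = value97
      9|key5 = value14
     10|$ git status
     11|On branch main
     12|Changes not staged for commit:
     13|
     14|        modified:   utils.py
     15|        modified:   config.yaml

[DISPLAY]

key5 = value14    ┃                                  
$ git status      ┃                                  
On branch main    ┃                                  
Changes not staged┃                                  
                  ┃                                  
━━━━━━━━━━━━━━━━━━┛                                  
                                                     
                                                     
                                                     
━━━━━━━━━━━━━━┓                                      
Puzzle        ┃                                      
──────────────┨                                      
──┬────┬────┐ ┃                                      
6 │  2 │  4 │ ┃                                      
──┼────┼────┤ ┃                                      
3 │ 14 │  8 │ ┃                                      
──┼────┼────┤ ┃                                      
9 │ 11 │ 12 │ ┃                                      
──┼────┼────┤ ┃                                      
3 │ 15 │ 10 │ ┃                                      
──┴────┴────┘ ┃                                      


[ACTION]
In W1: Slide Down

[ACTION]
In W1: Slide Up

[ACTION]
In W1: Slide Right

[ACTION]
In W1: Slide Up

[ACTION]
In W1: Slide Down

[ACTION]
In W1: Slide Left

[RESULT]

key5 = value14    ┃                                  
$ git status      ┃                                  
On branch main    ┃                                  
Changes not staged┃                                  
                  ┃                                  
━━━━━━━━━━━━━━━━━━┛                                  
                                                     
                                                     
                                                     
━━━━━━━━━━━━━━┓                                      
Puzzle        ┃                                      
──────────────┨                                      
──┬────┬────┐ ┃                                      
6 │  2 │  4 │ ┃                                      
──┼────┼────┤ ┃                                      
  │ 14 │  8 │ ┃                                      
──┼────┼────┤ ┃                                      
9 │ 11 │ 12 │ ┃                                      
──┼────┼────┤ ┃                                      
3 │ 15 │ 10 │ ┃                                      
──┴────┴────┘ ┃                                      


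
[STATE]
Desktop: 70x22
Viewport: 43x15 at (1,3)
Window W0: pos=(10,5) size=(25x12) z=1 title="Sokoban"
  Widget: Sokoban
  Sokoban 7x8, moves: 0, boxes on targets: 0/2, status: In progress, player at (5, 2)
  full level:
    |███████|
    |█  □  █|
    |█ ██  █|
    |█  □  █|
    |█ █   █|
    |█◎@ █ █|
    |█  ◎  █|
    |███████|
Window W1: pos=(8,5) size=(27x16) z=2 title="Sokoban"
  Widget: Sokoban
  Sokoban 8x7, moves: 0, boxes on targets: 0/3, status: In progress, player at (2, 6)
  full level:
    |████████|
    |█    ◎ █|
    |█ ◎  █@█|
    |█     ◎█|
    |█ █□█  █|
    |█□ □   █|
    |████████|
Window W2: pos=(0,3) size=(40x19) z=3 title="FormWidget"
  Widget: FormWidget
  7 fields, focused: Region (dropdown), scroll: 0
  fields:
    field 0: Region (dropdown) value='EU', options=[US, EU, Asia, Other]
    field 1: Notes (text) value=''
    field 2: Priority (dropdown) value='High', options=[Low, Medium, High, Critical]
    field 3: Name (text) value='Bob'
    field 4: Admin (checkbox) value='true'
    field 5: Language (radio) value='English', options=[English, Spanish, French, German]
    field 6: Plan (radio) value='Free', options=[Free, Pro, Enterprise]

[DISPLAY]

━━━━━━━━━━━━━━━━━━━━━━━━━━━━━━━━━━━━━━┓    
 FormWidget                           ┃    
──────────────────────────────────────┨    
> Region:     [EU                   ▼]┃    
  Notes:      [                      ]┃    
  Priority:   [High                 ▼]┃    
  Name:       [Bob                   ]┃    
  Admin:      [x]                     ┃    
  Language:   (●) English  ( ) Spanish┃    
  Plan:       (●) Free  ( ) Pro  ( ) E┃    
                                      ┃    
                                      ┃    
                                      ┃    
                                      ┃    
                                      ┃    


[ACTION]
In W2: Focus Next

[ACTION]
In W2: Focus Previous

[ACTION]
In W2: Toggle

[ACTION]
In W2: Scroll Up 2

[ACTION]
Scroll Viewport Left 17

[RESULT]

┏━━━━━━━━━━━━━━━━━━━━━━━━━━━━━━━━━━━━━━┓   
┃ FormWidget                           ┃   
┠──────────────────────────────────────┨   
┃> Region:     [EU                   ▼]┃   
┃  Notes:      [                      ]┃   
┃  Priority:   [High                 ▼]┃   
┃  Name:       [Bob                   ]┃   
┃  Admin:      [x]                     ┃   
┃  Language:   (●) English  ( ) Spanish┃   
┃  Plan:       (●) Free  ( ) Pro  ( ) E┃   
┃                                      ┃   
┃                                      ┃   
┃                                      ┃   
┃                                      ┃   
┃                                      ┃   


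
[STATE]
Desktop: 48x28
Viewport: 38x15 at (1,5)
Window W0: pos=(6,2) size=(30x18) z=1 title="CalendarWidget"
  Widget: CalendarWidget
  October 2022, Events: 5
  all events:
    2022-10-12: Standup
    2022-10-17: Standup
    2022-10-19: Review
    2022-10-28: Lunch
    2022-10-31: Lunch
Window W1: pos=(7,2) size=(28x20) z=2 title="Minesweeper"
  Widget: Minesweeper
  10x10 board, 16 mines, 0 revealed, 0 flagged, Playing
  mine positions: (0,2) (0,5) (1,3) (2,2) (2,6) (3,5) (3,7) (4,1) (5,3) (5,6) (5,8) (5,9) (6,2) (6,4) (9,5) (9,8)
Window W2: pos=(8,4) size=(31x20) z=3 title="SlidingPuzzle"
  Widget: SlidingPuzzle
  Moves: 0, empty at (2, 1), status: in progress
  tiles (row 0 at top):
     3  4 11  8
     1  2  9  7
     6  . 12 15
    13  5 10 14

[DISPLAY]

     ┃┃┃ SlidingPuzzle               ┃
     ┃┃┠─────────────────────────────┨
     ┃┃┃┌────┬────┬────┬────┐        ┃
     ┃┃┃│  3 │  4 │ 11 │  8 │        ┃
     ┃┃┃├────┼────┼────┼────┤        ┃
     ┃┃┃│  1 │  2 │  9 │  7 │        ┃
     ┃┃┃├────┼────┼────┼────┤        ┃
     ┃┃┃│  6 │    │ 12 │ 15 │        ┃
     ┃┃┃├────┼────┼────┼────┤        ┃
     ┃┃┃│ 13 │  5 │ 10 │ 14 │        ┃
     ┃┃┃└────┴────┴────┴────┘        ┃
     ┃┃┃Moves: 0                     ┃
     ┃┃┃                             ┃
     ┃┃┃                             ┃
     ┗┃┃                             ┃


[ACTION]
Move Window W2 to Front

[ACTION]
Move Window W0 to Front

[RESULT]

     ┃        October 2022        ┃  ┃
     ┃Mo Tu We Th Fr Sa Su        ┃──┨
     ┃                1  2        ┃  ┃
     ┃ 3  4  5  6  7  8  9        ┃  ┃
     ┃10 11 12* 13 14 15 16       ┃  ┃
     ┃17* 18 19* 20 21 22 23      ┃  ┃
     ┃24 25 26 27 28* 29 30       ┃  ┃
     ┃31*                         ┃  ┃
     ┃                            ┃  ┃
     ┃                            ┃  ┃
     ┃                            ┃  ┃
     ┃                            ┃  ┃
     ┃                            ┃  ┃
     ┃                            ┃  ┃
     ┗━━━━━━━━━━━━━━━━━━━━━━━━━━━━┛  ┃


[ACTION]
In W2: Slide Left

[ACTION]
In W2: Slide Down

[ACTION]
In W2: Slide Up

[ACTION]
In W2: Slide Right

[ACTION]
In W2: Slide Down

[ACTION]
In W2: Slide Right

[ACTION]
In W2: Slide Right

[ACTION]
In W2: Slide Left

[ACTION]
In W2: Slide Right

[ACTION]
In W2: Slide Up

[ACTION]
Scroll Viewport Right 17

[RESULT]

     October 2022        ┃  ┃         
Tu We Th Fr Sa Su        ┃──┨         
             1  2        ┃  ┃         
 4  5  6  7  8  9        ┃  ┃         
11 12* 13 14 15 16       ┃  ┃         
 18 19* 20 21 22 23      ┃  ┃         
25 26 27 28* 29 30       ┃  ┃         
                         ┃  ┃         
                         ┃  ┃         
                         ┃  ┃         
                         ┃  ┃         
                         ┃  ┃         
                         ┃  ┃         
                         ┃  ┃         
━━━━━━━━━━━━━━━━━━━━━━━━━┛  ┃         
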